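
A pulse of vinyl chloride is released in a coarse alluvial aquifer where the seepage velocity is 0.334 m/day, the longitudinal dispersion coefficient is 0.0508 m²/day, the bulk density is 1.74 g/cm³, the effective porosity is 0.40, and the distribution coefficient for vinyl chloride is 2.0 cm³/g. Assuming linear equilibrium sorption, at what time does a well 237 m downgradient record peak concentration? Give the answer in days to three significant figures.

Retardation factor R = 1 + ρ_b·K_d/n = 1 + 1.74 × 2.0/0.40 = 9.700.
Sorption retards both mechanisms: v_R = v/R = 0.03443 m/day, D_R = D/R = 0.005237 m²/day.
Peak time from v_R²t² + 2D_R t − x² = 0: t = (√(D_R² + v_R²x²) − D_R)/v_R².
√(D_R² + v_R²x²) = √(0.005237² + 0.03443² × 237²) = 8.160; v_R² = 0.001185.
t = (8.160 − 0.005237)/0.001185 = 6880 days.

6880 days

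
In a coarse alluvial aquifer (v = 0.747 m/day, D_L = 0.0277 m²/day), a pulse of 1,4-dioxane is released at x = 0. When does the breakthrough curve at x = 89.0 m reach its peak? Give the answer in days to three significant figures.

119 days

For the 1D instantaneous-source solution, setting ∂C/∂t = 0 at fixed x gives v²t² + 2Dt − x² = 0, so t = (√(D² + v²x²) − D)/v².
√(D² + v²x²) = √(0.0277² + 0.747² × 89.0²) = 66.48; v² = 0.558009.
t = (66.48 − 0.0277)/0.558009 = 119 days (vs. the pure-advection estimate x/v = 119 d).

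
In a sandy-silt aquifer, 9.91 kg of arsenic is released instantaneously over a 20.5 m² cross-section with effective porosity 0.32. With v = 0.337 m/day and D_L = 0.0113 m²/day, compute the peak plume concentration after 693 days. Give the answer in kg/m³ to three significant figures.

0.152 kg/m³

The peak of an instantaneous 1D plume sits at x = vt; there the Gaussian factor is 1 and C_max = M/(n_e·A·√(4πDt)), where n_e·A is the pore area the mass is dissolved in.
√(4πDt) = √(4π × 0.0113 × 693) = 9.920 m, so C_max = 9.91/(0.32 × 20.5 × 9.920) = 0.152 kg/m³.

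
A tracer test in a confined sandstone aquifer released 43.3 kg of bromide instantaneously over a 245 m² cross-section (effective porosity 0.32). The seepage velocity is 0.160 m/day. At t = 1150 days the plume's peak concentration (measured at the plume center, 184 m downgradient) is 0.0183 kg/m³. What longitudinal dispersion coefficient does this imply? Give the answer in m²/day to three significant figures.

0.0630 m²/day

At the plume center C_max = M/(n_e·A·√(4πDt)), so D = M²/(4πt·(n_e·A·C_max)²).
n_e·A·C_max = 0.32 × 245 × 0.0183 = 1.435 kg/m.
D = 43.3²/(4π × 1150 × 1.435²) = 0.0630 m²/day.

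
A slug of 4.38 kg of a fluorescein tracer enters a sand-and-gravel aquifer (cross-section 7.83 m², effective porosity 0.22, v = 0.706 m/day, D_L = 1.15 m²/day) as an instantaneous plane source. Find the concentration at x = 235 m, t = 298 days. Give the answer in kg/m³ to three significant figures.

0.0249 kg/m³

For an instantaneous plane source, C(x,t) = M/(n_e·A·√(4πDt)) · exp(−(x−vt)²/(4Dt)), with n_e·A the pore (flow) area.
Plume center vt = 0.706 × 298 = 210.388 m, so the well at 235 m is 24.612 m downgradient of the peak.
√(4πDt) = 65.62 m, giving peak height M/(n_e·A·√(4πDt)) = 4.38/(0.22 × 7.83 × 65.62) = 0.03875 kg/m³.
(x−vt)²/(4Dt) = (24.612)²/(4 × 1.15 × 298) = 0.4419; exp(−0.4419) = 0.6428.
C = 0.03875 × 0.6428 = 0.0249 kg/m³.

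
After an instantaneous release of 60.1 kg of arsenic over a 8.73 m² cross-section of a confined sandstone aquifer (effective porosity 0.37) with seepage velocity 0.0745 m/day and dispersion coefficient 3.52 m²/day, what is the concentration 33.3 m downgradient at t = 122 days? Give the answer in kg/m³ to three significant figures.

For an instantaneous plane source, C(x,t) = M/(n_e·A·√(4πDt)) · exp(−(x−vt)²/(4Dt)), with n_e·A the pore (flow) area.
Plume center vt = 0.0745 × 122 = 9.089 m, so the well at 33.3 m is 24.211 m downgradient of the peak.
√(4πDt) = 73.46 m, giving peak height M/(n_e·A·√(4πDt)) = 60.1/(0.37 × 8.73 × 73.46) = 0.2533 kg/m³.
(x−vt)²/(4Dt) = (24.211)²/(4 × 3.52 × 122) = 0.3412; exp(−0.3412) = 0.7109.
C = 0.2533 × 0.7109 = 0.180 kg/m³.

0.180 kg/m³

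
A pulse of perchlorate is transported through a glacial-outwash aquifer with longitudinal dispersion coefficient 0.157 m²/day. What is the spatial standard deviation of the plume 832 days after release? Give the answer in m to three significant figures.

Dispersive spreading gives a Gaussian with σ² = 2Dt; advection only shifts the center.
σ = √(2 × 0.157 × 832) = 16.2 m.

16.2 m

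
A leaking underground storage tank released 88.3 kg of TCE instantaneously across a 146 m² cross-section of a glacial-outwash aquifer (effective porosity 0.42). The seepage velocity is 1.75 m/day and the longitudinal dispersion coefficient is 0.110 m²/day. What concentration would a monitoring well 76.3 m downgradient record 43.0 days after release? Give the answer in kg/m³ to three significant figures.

For an instantaneous plane source, C(x,t) = M/(n_e·A·√(4πDt)) · exp(−(x−vt)²/(4Dt)), with n_e·A the pore (flow) area.
Plume center vt = 1.75 × 43.0 = 75.25 m, so the well at 76.3 m is 1.05 m downgradient of the peak.
√(4πDt) = 7.710 m, giving peak height M/(n_e·A·√(4πDt)) = 88.3/(0.42 × 146 × 7.710) = 0.1868 kg/m³.
(x−vt)²/(4Dt) = (1.05)²/(4 × 0.110 × 43.0) = 0.05827; exp(−0.05827) = 0.9434.
C = 0.1868 × 0.9434 = 0.176 kg/m³.

0.176 kg/m³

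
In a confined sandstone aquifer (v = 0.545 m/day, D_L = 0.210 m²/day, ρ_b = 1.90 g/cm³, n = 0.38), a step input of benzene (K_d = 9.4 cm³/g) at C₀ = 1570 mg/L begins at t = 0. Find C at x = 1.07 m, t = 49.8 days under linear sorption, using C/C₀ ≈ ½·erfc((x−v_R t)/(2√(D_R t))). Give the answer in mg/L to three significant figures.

Retardation factor R = 1 + ρ_b·K_d/n = 1 + 1.90 × 9.4/0.38 = 48.00.
Sorption retards both mechanisms: v_R = v/R = 0.01135 m/day, D_R = D/R = 0.004375 m²/day.
v_R·t = 0.01135 × 49.8 = 0.56523 m; 2√(D_R t) = 0.9335 m; argument = (1.07 − 0.56523)/0.9335 = 0.5407.
C = C₀ × ½·erfc(0.5407) = 1570 × 0.2222 = 349 mg/L.

349 mg/L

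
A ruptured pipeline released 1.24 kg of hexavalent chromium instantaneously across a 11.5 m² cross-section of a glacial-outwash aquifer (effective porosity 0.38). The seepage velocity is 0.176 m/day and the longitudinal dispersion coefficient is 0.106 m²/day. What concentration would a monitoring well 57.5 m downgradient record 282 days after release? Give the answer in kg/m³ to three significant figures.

For an instantaneous plane source, C(x,t) = M/(n_e·A·√(4πDt)) · exp(−(x−vt)²/(4Dt)), with n_e·A the pore (flow) area.
Plume center vt = 0.176 × 282 = 49.632 m, so the well at 57.5 m is 7.868 m downgradient of the peak.
√(4πDt) = 19.38 m, giving peak height M/(n_e·A·√(4πDt)) = 1.24/(0.38 × 11.5 × 19.38) = 0.01464 kg/m³.
(x−vt)²/(4Dt) = (7.868)²/(4 × 0.106 × 282) = 0.5177; exp(−0.5177) = 0.5959.
C = 0.01464 × 0.5959 = 0.00872 kg/m³.

0.00872 kg/m³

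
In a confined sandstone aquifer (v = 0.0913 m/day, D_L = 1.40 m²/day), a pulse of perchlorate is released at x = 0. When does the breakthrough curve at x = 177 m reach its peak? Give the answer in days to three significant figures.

For the 1D instantaneous-source solution, setting ∂C/∂t = 0 at fixed x gives v²t² + 2Dt − x² = 0, so t = (√(D² + v²x²) − D)/v².
√(D² + v²x²) = √(1.40² + 0.0913² × 177²) = 16.22; v² = 0.00833569.
t = (16.22 − 1.40)/0.00833569 = 1780 days (vs. the pure-advection estimate x/v = 1940 d).

1780 days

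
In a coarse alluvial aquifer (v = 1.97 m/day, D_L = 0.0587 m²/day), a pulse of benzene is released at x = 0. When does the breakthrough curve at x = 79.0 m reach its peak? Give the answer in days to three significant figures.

40.1 days

For the 1D instantaneous-source solution, setting ∂C/∂t = 0 at fixed x gives v²t² + 2Dt − x² = 0, so t = (√(D² + v²x²) − D)/v².
√(D² + v²x²) = √(0.0587² + 1.97² × 79.0²) = 155.6; v² = 3.8809.
t = (155.6 − 0.0587)/3.8809 = 40.1 days (vs. the pure-advection estimate x/v = 40.1 d).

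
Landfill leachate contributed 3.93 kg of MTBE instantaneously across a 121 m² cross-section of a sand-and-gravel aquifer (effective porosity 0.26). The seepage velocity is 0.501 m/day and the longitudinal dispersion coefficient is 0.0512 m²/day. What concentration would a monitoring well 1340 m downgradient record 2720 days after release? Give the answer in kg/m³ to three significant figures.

0.00118 kg/m³

For an instantaneous plane source, C(x,t) = M/(n_e·A·√(4πDt)) · exp(−(x−vt)²/(4Dt)), with n_e·A the pore (flow) area.
Plume center vt = 0.501 × 2720 = 1362.72 m, so the well at 1340 m is 22.72 m upgradient of the peak.
√(4πDt) = 41.83 m, giving peak height M/(n_e·A·√(4πDt)) = 3.93/(0.26 × 121 × 41.83) = 0.002986 kg/m³.
(x−vt)²/(4Dt) = (-22.72)²/(4 × 0.0512 × 2720) = 0.9267; exp(−0.9267) = 0.3959.
C = 0.002986 × 0.3959 = 0.00118 kg/m³.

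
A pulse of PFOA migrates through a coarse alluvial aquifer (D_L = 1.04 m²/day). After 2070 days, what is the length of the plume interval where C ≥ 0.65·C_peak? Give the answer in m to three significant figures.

The plume is Gaussian with σ = √(2Dt) = √(2 × 1.04 × 2070) = 65.62 m.
C/C_peak = exp(−Δx²/(2σ²)) = 0.65 ⇒ Δx = σ·√(−2 ln 0.65) = 65.62 × 0.9282 = 60.91 m.
Width = 2Δx = 122 m.

122 m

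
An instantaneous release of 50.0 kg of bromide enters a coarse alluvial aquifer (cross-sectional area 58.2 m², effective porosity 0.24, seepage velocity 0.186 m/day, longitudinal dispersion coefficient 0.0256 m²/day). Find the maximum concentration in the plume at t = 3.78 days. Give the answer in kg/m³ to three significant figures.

3.25 kg/m³

The peak of an instantaneous 1D plume sits at x = vt; there the Gaussian factor is 1 and C_max = M/(n_e·A·√(4πDt)), where n_e·A is the pore area the mass is dissolved in.
√(4πDt) = √(4π × 0.0256 × 3.78) = 1.103 m, so C_max = 50.0/(0.24 × 58.2 × 1.103) = 3.25 kg/m³.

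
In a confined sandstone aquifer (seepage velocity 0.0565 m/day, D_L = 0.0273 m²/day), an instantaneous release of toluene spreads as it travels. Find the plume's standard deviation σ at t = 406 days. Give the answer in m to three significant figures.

Dispersive spreading gives a Gaussian with σ² = 2Dt; advection only shifts the center.
σ = √(2 × 0.0273 × 406) = 4.71 m.

4.71 m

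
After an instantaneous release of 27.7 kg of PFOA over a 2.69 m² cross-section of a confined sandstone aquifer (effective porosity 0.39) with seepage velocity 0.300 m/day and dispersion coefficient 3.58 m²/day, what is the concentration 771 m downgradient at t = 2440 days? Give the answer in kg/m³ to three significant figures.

For an instantaneous plane source, C(x,t) = M/(n_e·A·√(4πDt)) · exp(−(x−vt)²/(4Dt)), with n_e·A the pore (flow) area.
Plume center vt = 0.300 × 2440 = 732 m, so the well at 771 m is 39 m downgradient of the peak.
√(4πDt) = 331.3 m, giving peak height M/(n_e·A·√(4πDt)) = 27.7/(0.39 × 2.69 × 331.3) = 0.07970 kg/m³.
(x−vt)²/(4Dt) = (39)²/(4 × 3.58 × 2440) = 0.04353; exp(−0.04353) = 0.9574.
C = 0.07970 × 0.9574 = 0.0763 kg/m³.

0.0763 kg/m³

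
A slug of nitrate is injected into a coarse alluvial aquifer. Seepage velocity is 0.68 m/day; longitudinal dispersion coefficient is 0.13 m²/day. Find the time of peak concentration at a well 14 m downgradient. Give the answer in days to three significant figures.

For the 1D instantaneous-source solution, setting ∂C/∂t = 0 at fixed x gives v²t² + 2Dt − x² = 0, so t = (√(D² + v²x²) − D)/v².
√(D² + v²x²) = √(0.13² + 0.68² × 14²) = 9.521; v² = 0.4624.
t = (9.521 − 0.13)/0.4624 = 20.3 days (vs. the pure-advection estimate x/v = 20.6 d).

20.3 days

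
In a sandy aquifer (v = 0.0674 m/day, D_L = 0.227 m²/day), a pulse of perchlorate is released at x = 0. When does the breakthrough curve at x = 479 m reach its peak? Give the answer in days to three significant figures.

7060 days

For the 1D instantaneous-source solution, setting ∂C/∂t = 0 at fixed x gives v²t² + 2Dt − x² = 0, so t = (√(D² + v²x²) − D)/v².
√(D² + v²x²) = √(0.227² + 0.0674² × 479²) = 32.29; v² = 0.00454276.
t = (32.29 − 0.227)/0.00454276 = 7060 days (vs. the pure-advection estimate x/v = 7110 d).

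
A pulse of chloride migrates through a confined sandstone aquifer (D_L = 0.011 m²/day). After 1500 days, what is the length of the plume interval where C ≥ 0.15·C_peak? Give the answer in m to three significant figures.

22.4 m

The plume is Gaussian with σ = √(2Dt) = √(2 × 0.011 × 1500) = 5.745 m.
C/C_peak = exp(−Δx²/(2σ²)) = 0.15 ⇒ Δx = σ·√(−2 ln 0.15) = 5.745 × 1.948 = 11.19 m.
Width = 2Δx = 22.4 m.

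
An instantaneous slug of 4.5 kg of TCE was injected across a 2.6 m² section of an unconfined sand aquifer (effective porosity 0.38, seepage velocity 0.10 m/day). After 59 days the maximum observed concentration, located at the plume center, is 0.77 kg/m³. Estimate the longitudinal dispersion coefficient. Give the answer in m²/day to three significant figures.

At the plume center C_max = M/(n_e·A·√(4πDt)), so D = M²/(4πt·(n_e·A·C_max)²).
n_e·A·C_max = 0.38 × 2.6 × 0.77 = 0.7608 kg/m.
D = 4.5²/(4π × 59 × 0.7608²) = 0.0472 m²/day.

0.0472 m²/day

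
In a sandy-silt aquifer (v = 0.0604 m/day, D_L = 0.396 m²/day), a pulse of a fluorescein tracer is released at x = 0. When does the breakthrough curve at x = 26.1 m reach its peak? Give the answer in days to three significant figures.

For the 1D instantaneous-source solution, setting ∂C/∂t = 0 at fixed x gives v²t² + 2Dt − x² = 0, so t = (√(D² + v²x²) − D)/v².
√(D² + v²x²) = √(0.396² + 0.0604² × 26.1²) = 1.625; v² = 0.00364816.
t = (1.625 − 0.396)/0.00364816 = 337 days (vs. the pure-advection estimate x/v = 432 d).

337 days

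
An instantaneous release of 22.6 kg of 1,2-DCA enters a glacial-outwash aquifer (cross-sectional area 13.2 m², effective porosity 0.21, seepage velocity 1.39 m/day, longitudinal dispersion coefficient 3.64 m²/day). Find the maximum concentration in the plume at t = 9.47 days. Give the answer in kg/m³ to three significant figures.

0.392 kg/m³

The peak of an instantaneous 1D plume sits at x = vt; there the Gaussian factor is 1 and C_max = M/(n_e·A·√(4πDt)), where n_e·A is the pore area the mass is dissolved in.
√(4πDt) = √(4π × 3.64 × 9.47) = 20.81 m, so C_max = 22.6/(0.21 × 13.2 × 20.81) = 0.392 kg/m³.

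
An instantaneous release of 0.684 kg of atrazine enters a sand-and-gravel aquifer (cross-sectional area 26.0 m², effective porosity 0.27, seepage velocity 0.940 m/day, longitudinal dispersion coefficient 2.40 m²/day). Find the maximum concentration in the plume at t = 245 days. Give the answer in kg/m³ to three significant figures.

The peak of an instantaneous 1D plume sits at x = vt; there the Gaussian factor is 1 and C_max = M/(n_e·A·√(4πDt)), where n_e·A is the pore area the mass is dissolved in.
√(4πDt) = √(4π × 2.40 × 245) = 85.96 m, so C_max = 0.684/(0.27 × 26.0 × 85.96) = 0.00113 kg/m³.

0.00113 kg/m³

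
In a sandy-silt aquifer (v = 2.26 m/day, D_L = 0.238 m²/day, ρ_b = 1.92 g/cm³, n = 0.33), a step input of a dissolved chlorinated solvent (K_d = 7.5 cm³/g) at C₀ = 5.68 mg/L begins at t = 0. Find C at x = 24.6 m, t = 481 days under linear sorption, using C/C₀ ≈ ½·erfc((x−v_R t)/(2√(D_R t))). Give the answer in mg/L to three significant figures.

Retardation factor R = 1 + ρ_b·K_d/n = 1 + 1.92 × 7.5/0.33 = 44.64.
Sorption retards both mechanisms: v_R = v/R = 0.05063 m/day, D_R = D/R = 0.005332 m²/day.
v_R·t = 0.05063 × 481 = 24.35303 m; 2√(D_R t) = 3.203 m; argument = (24.6 − 24.35303)/3.203 = 0.07711.
C = C₀ × ½·erfc(0.07711) = 5.68 × 0.4566 = 2.59 mg/L.

2.59 mg/L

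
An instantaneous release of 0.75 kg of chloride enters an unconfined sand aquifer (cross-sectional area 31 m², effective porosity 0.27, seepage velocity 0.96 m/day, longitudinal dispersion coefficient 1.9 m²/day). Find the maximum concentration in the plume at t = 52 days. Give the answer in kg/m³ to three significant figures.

0.00254 kg/m³

The peak of an instantaneous 1D plume sits at x = vt; there the Gaussian factor is 1 and C_max = M/(n_e·A·√(4πDt)), where n_e·A is the pore area the mass is dissolved in.
√(4πDt) = √(4π × 1.9 × 52) = 35.24 m, so C_max = 0.75/(0.27 × 31 × 35.24) = 0.00254 kg/m³.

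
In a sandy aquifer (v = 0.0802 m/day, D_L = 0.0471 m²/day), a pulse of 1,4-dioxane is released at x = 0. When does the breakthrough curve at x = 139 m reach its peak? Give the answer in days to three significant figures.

1730 days

For the 1D instantaneous-source solution, setting ∂C/∂t = 0 at fixed x gives v²t² + 2Dt − x² = 0, so t = (√(D² + v²x²) − D)/v².
√(D² + v²x²) = √(0.0471² + 0.0802² × 139²) = 11.15; v² = 0.00643204.
t = (11.15 − 0.0471)/0.00643204 = 1730 days (vs. the pure-advection estimate x/v = 1730 d).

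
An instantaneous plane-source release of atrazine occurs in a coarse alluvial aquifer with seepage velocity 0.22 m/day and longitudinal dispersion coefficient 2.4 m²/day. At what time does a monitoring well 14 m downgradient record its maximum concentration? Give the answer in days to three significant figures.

31.1 days

For the 1D instantaneous-source solution, setting ∂C/∂t = 0 at fixed x gives v²t² + 2Dt − x² = 0, so t = (√(D² + v²x²) − D)/v².
√(D² + v²x²) = √(2.4² + 0.22² × 14²) = 3.905; v² = 0.0484.
t = (3.905 − 2.4)/0.0484 = 31.1 days (vs. the pure-advection estimate x/v = 63.6 d).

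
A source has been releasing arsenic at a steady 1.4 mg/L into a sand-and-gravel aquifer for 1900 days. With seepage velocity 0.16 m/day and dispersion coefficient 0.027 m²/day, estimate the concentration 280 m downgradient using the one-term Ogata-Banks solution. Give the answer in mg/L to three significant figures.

For a continuous step input, C/C₀ ≈ ½·erfc((x−vt)/(2√(Dt))).
vt = 0.16 × 1900 = 304 m and 2√(Dt) = 2√(0.027 × 1900) = 14.32 m.
Argument (x−vt)/(2√(Dt)) = (280 − 304)/14.32 = -1.676; ½·erfc(-1.676) = 0.9911.
C = 1.4 × 0.9911 = 1.39 mg/L.

1.39 mg/L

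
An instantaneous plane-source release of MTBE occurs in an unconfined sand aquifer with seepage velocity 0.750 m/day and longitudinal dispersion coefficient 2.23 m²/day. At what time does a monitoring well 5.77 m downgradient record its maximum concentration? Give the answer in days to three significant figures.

4.69 days

For the 1D instantaneous-source solution, setting ∂C/∂t = 0 at fixed x gives v²t² + 2Dt − x² = 0, so t = (√(D² + v²x²) − D)/v².
√(D² + v²x²) = √(2.23² + 0.750² × 5.77²) = 4.868; v² = 0.5625.
t = (4.868 − 2.23)/0.5625 = 4.69 days (vs. the pure-advection estimate x/v = 7.69 d).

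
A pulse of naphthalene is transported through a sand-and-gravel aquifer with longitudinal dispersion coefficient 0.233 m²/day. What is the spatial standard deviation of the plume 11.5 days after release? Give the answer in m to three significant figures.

2.31 m

Dispersive spreading gives a Gaussian with σ² = 2Dt; advection only shifts the center.
σ = √(2 × 0.233 × 11.5) = 2.31 m.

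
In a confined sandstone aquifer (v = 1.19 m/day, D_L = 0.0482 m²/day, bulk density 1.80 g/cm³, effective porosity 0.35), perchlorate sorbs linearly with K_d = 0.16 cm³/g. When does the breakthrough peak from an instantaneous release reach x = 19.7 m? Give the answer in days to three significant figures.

Retardation factor R = 1 + ρ_b·K_d/n = 1 + 1.80 × 0.16/0.35 = 1.823.
Sorption retards both mechanisms: v_R = v/R = 0.6528 m/day, D_R = D/R = 0.02644 m²/day.
Peak time from v_R²t² + 2D_R t − x² = 0: t = (√(D_R² + v_R²x²) − D_R)/v_R².
√(D_R² + v_R²x²) = √(0.02644² + 0.6528² × 19.7²) = 12.86; v_R² = 0.4261.
t = (12.86 − 0.02644)/0.4261 = 30.1 days.

30.1 days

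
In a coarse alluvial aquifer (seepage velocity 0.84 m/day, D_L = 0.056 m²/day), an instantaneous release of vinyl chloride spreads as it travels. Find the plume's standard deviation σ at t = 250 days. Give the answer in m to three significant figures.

5.29 m

Dispersive spreading gives a Gaussian with σ² = 2Dt; advection only shifts the center.
σ = √(2 × 0.056 × 250) = 5.29 m.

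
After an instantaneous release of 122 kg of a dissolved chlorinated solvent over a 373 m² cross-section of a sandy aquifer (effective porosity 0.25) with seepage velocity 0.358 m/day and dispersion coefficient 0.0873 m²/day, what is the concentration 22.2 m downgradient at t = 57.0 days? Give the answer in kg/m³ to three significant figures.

0.141 kg/m³

For an instantaneous plane source, C(x,t) = M/(n_e·A·√(4πDt)) · exp(−(x−vt)²/(4Dt)), with n_e·A the pore (flow) area.
Plume center vt = 0.358 × 57.0 = 20.406 m, so the well at 22.2 m is 1.794 m downgradient of the peak.
√(4πDt) = 7.908 m, giving peak height M/(n_e·A·√(4πDt)) = 122/(0.25 × 373 × 7.908) = 0.1654 kg/m³.
(x−vt)²/(4Dt) = (1.794)²/(4 × 0.0873 × 57.0) = 0.1617; exp(−0.1617) = 0.8507.
C = 0.1654 × 0.8507 = 0.141 kg/m³.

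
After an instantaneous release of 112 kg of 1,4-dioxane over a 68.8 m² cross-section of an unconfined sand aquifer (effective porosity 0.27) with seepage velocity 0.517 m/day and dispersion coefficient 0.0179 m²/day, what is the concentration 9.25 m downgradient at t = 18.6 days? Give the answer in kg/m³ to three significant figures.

2.67 kg/m³

For an instantaneous plane source, C(x,t) = M/(n_e·A·√(4πDt)) · exp(−(x−vt)²/(4Dt)), with n_e·A the pore (flow) area.
Plume center vt = 0.517 × 18.6 = 9.6162 m, so the well at 9.25 m is 0.3662 m upgradient of the peak.
√(4πDt) = 2.045 m, giving peak height M/(n_e·A·√(4πDt)) = 112/(0.27 × 68.8 × 2.045) = 2.948 kg/m³.
(x−vt)²/(4Dt) = (-0.3662)²/(4 × 0.0179 × 18.6) = 0.1007; exp(−0.1007) = 0.9042.
C = 2.948 × 0.9042 = 2.67 kg/m³.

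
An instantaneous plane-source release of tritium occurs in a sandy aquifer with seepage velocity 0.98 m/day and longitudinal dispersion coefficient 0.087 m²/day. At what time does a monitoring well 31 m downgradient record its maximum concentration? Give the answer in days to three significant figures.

31.5 days

For the 1D instantaneous-source solution, setting ∂C/∂t = 0 at fixed x gives v²t² + 2Dt − x² = 0, so t = (√(D² + v²x²) − D)/v².
√(D² + v²x²) = √(0.087² + 0.98² × 31²) = 30.38; v² = 0.9604.
t = (30.38 − 0.087)/0.9604 = 31.5 days (vs. the pure-advection estimate x/v = 31.6 d).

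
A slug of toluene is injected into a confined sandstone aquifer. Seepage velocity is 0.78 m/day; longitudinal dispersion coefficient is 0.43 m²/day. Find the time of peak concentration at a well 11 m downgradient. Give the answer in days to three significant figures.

For the 1D instantaneous-source solution, setting ∂C/∂t = 0 at fixed x gives v²t² + 2Dt − x² = 0, so t = (√(D² + v²x²) − D)/v².
√(D² + v²x²) = √(0.43² + 0.78² × 11²) = 8.591; v² = 0.6084.
t = (8.591 − 0.43)/0.6084 = 13.4 days (vs. the pure-advection estimate x/v = 14.1 d).

13.4 days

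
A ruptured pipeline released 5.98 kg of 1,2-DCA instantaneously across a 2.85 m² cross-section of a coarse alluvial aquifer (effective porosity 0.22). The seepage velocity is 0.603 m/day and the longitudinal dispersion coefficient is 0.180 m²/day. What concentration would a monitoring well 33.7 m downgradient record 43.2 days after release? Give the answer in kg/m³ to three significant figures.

0.147 kg/m³

For an instantaneous plane source, C(x,t) = M/(n_e·A·√(4πDt)) · exp(−(x−vt)²/(4Dt)), with n_e·A the pore (flow) area.
Plume center vt = 0.603 × 43.2 = 26.0496 m, so the well at 33.7 m is 7.6504 m downgradient of the peak.
√(4πDt) = 9.885 m, giving peak height M/(n_e·A·√(4πDt)) = 5.98/(0.22 × 2.85 × 9.885) = 0.9648 kg/m³.
(x−vt)²/(4Dt) = (7.6504)²/(4 × 0.180 × 43.2) = 1.882; exp(−1.882) = 0.1523.
C = 0.9648 × 0.1523 = 0.147 kg/m³.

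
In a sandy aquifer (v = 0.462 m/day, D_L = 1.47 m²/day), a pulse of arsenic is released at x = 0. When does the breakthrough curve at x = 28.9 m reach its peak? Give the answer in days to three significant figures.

56.0 days

For the 1D instantaneous-source solution, setting ∂C/∂t = 0 at fixed x gives v²t² + 2Dt − x² = 0, so t = (√(D² + v²x²) − D)/v².
√(D² + v²x²) = √(1.47² + 0.462² × 28.9²) = 13.43; v² = 0.213444.
t = (13.43 − 1.47)/0.213444 = 56.0 days (vs. the pure-advection estimate x/v = 62.6 d).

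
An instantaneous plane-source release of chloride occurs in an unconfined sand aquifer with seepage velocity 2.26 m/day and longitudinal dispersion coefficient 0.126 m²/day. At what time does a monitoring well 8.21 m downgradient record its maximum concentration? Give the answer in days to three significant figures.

For the 1D instantaneous-source solution, setting ∂C/∂t = 0 at fixed x gives v²t² + 2Dt − x² = 0, so t = (√(D² + v²x²) − D)/v².
√(D² + v²x²) = √(0.126² + 2.26² × 8.21²) = 18.56; v² = 5.1076.
t = (18.56 − 0.126)/5.1076 = 3.61 days (vs. the pure-advection estimate x/v = 3.63 d).

3.61 days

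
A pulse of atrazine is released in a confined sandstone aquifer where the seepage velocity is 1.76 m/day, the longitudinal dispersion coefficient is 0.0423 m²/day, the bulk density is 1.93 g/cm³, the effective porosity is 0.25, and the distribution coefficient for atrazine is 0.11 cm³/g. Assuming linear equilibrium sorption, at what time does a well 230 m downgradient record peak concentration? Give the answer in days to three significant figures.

Retardation factor R = 1 + ρ_b·K_d/n = 1 + 1.93 × 0.11/0.25 = 1.849.
Sorption retards both mechanisms: v_R = v/R = 0.9519 m/day, D_R = D/R = 0.02288 m²/day.
Peak time from v_R²t² + 2D_R t − x² = 0: t = (√(D_R² + v_R²x²) − D_R)/v_R².
√(D_R² + v_R²x²) = √(0.02288² + 0.9519² × 230²) = 218.9; v_R² = 0.9061.
t = (218.9 − 0.02288)/0.9061 = 242 days.

242 days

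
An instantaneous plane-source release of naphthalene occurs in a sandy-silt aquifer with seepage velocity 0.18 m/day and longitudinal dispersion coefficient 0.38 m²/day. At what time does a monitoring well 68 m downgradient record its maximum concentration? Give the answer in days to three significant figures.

For the 1D instantaneous-source solution, setting ∂C/∂t = 0 at fixed x gives v²t² + 2Dt − x² = 0, so t = (√(D² + v²x²) − D)/v².
√(D² + v²x²) = √(0.38² + 0.18² × 68²) = 12.25; v² = 0.0324.
t = (12.25 − 0.38)/0.0324 = 366 days (vs. the pure-advection estimate x/v = 378 d).

366 days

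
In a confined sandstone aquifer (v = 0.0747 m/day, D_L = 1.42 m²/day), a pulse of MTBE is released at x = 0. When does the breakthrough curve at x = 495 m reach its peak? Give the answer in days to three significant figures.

6380 days

For the 1D instantaneous-source solution, setting ∂C/∂t = 0 at fixed x gives v²t² + 2Dt − x² = 0, so t = (√(D² + v²x²) − D)/v².
√(D² + v²x²) = √(1.42² + 0.0747² × 495²) = 37.00; v² = 0.00558009.
t = (37.00 − 1.42)/0.00558009 = 6380 days (vs. the pure-advection estimate x/v = 6630 d).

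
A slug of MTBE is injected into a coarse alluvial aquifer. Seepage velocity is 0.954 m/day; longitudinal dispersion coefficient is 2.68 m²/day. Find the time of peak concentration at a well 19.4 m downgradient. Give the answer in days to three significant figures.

For the 1D instantaneous-source solution, setting ∂C/∂t = 0 at fixed x gives v²t² + 2Dt − x² = 0, so t = (√(D² + v²x²) − D)/v².
√(D² + v²x²) = √(2.68² + 0.954² × 19.4²) = 18.70; v² = 0.910116.
t = (18.70 − 2.68)/0.910116 = 17.6 days (vs. the pure-advection estimate x/v = 20.3 d).

17.6 days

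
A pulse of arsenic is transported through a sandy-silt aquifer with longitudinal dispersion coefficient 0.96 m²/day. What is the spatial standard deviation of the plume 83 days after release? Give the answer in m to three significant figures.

12.6 m

Dispersive spreading gives a Gaussian with σ² = 2Dt; advection only shifts the center.
σ = √(2 × 0.96 × 83) = 12.6 m.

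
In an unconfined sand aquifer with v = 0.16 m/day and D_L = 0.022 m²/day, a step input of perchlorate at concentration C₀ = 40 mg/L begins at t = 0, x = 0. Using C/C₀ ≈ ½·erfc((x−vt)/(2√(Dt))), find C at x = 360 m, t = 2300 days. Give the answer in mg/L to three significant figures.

For a continuous step input, C/C₀ ≈ ½·erfc((x−vt)/(2√(Dt))).
vt = 0.16 × 2300 = 368 m and 2√(Dt) = 2√(0.022 × 2300) = 14.23 m.
Argument (x−vt)/(2√(Dt)) = (360 − 368)/14.23 = -0.5622; ½·erfc(-0.5622) = 0.7867.
C = 40 × 0.7867 = 31.5 mg/L.

31.5 mg/L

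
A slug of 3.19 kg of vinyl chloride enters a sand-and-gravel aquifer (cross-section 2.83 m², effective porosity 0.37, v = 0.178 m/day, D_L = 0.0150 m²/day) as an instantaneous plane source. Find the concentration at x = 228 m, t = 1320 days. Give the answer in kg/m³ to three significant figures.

For an instantaneous plane source, C(x,t) = M/(n_e·A·√(4πDt)) · exp(−(x−vt)²/(4Dt)), with n_e·A the pore (flow) area.
Plume center vt = 0.178 × 1320 = 234.96 m, so the well at 228 m is 6.96 m upgradient of the peak.
√(4πDt) = 15.77 m, giving peak height M/(n_e·A·√(4πDt)) = 3.19/(0.37 × 2.83 × 15.77) = 0.1932 kg/m³.
(x−vt)²/(4Dt) = (-6.96)²/(4 × 0.0150 × 1320) = 0.6116; exp(−0.6116) = 0.5425.
C = 0.1932 × 0.5425 = 0.105 kg/m³.

0.105 kg/m³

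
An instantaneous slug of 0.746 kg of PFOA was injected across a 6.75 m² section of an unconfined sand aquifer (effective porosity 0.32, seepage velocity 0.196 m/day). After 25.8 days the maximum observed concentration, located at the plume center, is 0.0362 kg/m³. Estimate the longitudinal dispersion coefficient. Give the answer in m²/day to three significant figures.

At the plume center C_max = M/(n_e·A·√(4πDt)), so D = M²/(4πt·(n_e·A·C_max)²).
n_e·A·C_max = 0.32 × 6.75 × 0.0362 = 0.07819 kg/m.
D = 0.746²/(4π × 25.8 × 0.07819²) = 0.281 m²/day.

0.281 m²/day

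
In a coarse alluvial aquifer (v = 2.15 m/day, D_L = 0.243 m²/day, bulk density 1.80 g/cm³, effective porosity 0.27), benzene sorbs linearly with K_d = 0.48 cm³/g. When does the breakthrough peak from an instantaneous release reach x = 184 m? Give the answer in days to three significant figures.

Retardation factor R = 1 + ρ_b·K_d/n = 1 + 1.80 × 0.48/0.27 = 4.200.
Sorption retards both mechanisms: v_R = v/R = 0.5119 m/day, D_R = D/R = 0.05786 m²/day.
Peak time from v_R²t² + 2D_R t − x² = 0: t = (√(D_R² + v_R²x²) − D_R)/v_R².
√(D_R² + v_R²x²) = √(0.05786² + 0.5119² × 184²) = 94.19; v_R² = 0.2620.
t = (94.19 − 0.05786)/0.2620 = 359 days.

359 days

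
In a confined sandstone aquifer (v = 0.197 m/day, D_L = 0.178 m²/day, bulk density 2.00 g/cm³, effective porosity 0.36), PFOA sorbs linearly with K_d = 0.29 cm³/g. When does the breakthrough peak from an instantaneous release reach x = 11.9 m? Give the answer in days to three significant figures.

146 days

Retardation factor R = 1 + ρ_b·K_d/n = 1 + 2.00 × 0.29/0.36 = 2.611.
Sorption retards both mechanisms: v_R = v/R = 0.07545 m/day, D_R = D/R = 0.06817 m²/day.
Peak time from v_R²t² + 2D_R t − x² = 0: t = (√(D_R² + v_R²x²) − D_R)/v_R².
√(D_R² + v_R²x²) = √(0.06817² + 0.07545² × 11.9²) = 0.9004; v_R² = 0.005693.
t = (0.9004 − 0.06817)/0.005693 = 146 days.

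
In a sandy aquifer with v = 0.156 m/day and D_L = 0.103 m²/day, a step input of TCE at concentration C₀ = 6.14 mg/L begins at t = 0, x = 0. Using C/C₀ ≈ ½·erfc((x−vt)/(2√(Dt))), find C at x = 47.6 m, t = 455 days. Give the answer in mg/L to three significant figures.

For a continuous step input, C/C₀ ≈ ½·erfc((x−vt)/(2√(Dt))).
vt = 0.156 × 455 = 70.98 m and 2√(Dt) = 2√(0.103 × 455) = 13.69 m.
Argument (x−vt)/(2√(Dt)) = (47.6 − 70.98)/13.69 = -1.708; ½·erfc(-1.708) = 0.9921.
C = 6.14 × 0.9921 = 6.09 mg/L.

6.09 mg/L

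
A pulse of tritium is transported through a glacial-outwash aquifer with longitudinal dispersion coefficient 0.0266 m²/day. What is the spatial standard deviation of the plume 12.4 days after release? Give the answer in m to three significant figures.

Dispersive spreading gives a Gaussian with σ² = 2Dt; advection only shifts the center.
σ = √(2 × 0.0266 × 12.4) = 0.812 m.

0.812 m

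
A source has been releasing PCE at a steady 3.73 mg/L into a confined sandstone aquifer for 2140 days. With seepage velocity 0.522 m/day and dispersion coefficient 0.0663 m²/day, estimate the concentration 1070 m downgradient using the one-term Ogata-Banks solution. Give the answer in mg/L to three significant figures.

For a continuous step input, C/C₀ ≈ ½·erfc((x−vt)/(2√(Dt))).
vt = 0.522 × 2140 = 1117.08 m and 2√(Dt) = 2√(0.0663 × 2140) = 23.82 m.
Argument (x−vt)/(2√(Dt)) = (1070 − 1117.08)/23.82 = -1.976; ½·erfc(-1.976) = 0.9974.
C = 3.73 × 0.9974 = 3.72 mg/L.

3.72 mg/L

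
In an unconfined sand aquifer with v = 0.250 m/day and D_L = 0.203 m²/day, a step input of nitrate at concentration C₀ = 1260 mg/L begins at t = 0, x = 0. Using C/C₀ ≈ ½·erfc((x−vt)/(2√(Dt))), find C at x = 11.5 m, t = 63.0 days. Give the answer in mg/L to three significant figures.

1010 mg/L

For a continuous step input, C/C₀ ≈ ½·erfc((x−vt)/(2√(Dt))).
vt = 0.250 × 63.0 = 15.75 m and 2√(Dt) = 2√(0.203 × 63.0) = 7.152 m.
Argument (x−vt)/(2√(Dt)) = (11.5 − 15.75)/7.152 = -0.5942; ½·erfc(-0.5942) = 0.7996.
C = 1260 × 0.7996 = 1010 mg/L.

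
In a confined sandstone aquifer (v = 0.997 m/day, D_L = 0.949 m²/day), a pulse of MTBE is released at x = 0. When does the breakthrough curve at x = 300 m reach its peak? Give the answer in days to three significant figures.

300 days

For the 1D instantaneous-source solution, setting ∂C/∂t = 0 at fixed x gives v²t² + 2Dt − x² = 0, so t = (√(D² + v²x²) − D)/v².
√(D² + v²x²) = √(0.949² + 0.997² × 300²) = 299.1; v² = 0.994009.
t = (299.1 − 0.949)/0.994009 = 300 days (vs. the pure-advection estimate x/v = 301 d).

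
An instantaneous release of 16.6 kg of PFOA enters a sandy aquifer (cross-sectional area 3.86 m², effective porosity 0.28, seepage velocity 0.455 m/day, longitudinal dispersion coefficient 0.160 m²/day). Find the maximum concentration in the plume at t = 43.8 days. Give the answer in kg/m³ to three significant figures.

The peak of an instantaneous 1D plume sits at x = vt; there the Gaussian factor is 1 and C_max = M/(n_e·A·√(4πDt)), where n_e·A is the pore area the mass is dissolved in.
√(4πDt) = √(4π × 0.160 × 43.8) = 9.384 m, so C_max = 16.6/(0.28 × 3.86 × 9.384) = 1.64 kg/m³.

1.64 kg/m³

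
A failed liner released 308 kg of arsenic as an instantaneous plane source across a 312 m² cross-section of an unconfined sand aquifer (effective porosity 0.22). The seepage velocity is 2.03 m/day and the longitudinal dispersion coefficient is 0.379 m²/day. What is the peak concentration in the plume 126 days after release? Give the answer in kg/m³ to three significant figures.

0.183 kg/m³

The peak of an instantaneous 1D plume sits at x = vt; there the Gaussian factor is 1 and C_max = M/(n_e·A·√(4πDt)), where n_e·A is the pore area the mass is dissolved in.
√(4πDt) = √(4π × 0.379 × 126) = 24.50 m, so C_max = 308/(0.22 × 312 × 24.50) = 0.183 kg/m³.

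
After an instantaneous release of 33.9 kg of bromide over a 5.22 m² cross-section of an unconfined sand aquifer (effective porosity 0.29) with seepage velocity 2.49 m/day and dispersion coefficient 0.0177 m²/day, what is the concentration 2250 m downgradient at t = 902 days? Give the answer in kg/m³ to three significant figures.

1.23 kg/m³

For an instantaneous plane source, C(x,t) = M/(n_e·A·√(4πDt)) · exp(−(x−vt)²/(4Dt)), with n_e·A the pore (flow) area.
Plume center vt = 2.49 × 902 = 2245.98 m, so the well at 2250 m is 4.02 m downgradient of the peak.
√(4πDt) = 14.16 m, giving peak height M/(n_e·A·√(4πDt)) = 33.9/(0.29 × 5.22 × 14.16) = 1.581 kg/m³.
(x−vt)²/(4Dt) = (4.02)²/(4 × 0.0177 × 902) = 0.2531; exp(−0.2531) = 0.7764.
C = 1.581 × 0.7764 = 1.23 kg/m³.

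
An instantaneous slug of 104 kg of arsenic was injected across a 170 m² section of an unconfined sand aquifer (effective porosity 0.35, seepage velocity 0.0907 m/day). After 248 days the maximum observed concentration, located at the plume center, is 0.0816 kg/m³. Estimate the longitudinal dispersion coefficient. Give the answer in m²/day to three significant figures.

0.147 m²/day

At the plume center C_max = M/(n_e·A·√(4πDt)), so D = M²/(4πt·(n_e·A·C_max)²).
n_e·A·C_max = 0.35 × 170 × 0.0816 = 4.855 kg/m.
D = 104²/(4π × 248 × 4.855²) = 0.147 m²/day.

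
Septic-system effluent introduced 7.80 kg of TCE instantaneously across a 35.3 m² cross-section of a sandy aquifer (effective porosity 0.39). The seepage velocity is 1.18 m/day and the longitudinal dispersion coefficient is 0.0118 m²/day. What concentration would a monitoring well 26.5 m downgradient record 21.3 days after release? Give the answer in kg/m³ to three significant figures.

For an instantaneous plane source, C(x,t) = M/(n_e·A·√(4πDt)) · exp(−(x−vt)²/(4Dt)), with n_e·A the pore (flow) area.
Plume center vt = 1.18 × 21.3 = 25.134 m, so the well at 26.5 m is 1.366 m downgradient of the peak.
√(4πDt) = 1.777 m, giving peak height M/(n_e·A·√(4πDt)) = 7.80/(0.39 × 35.3 × 1.777) = 0.3188 kg/m³.
(x−vt)²/(4Dt) = (1.366)²/(4 × 0.0118 × 21.3) = 1.856; exp(−1.856) = 0.1563.
C = 0.3188 × 0.1563 = 0.0498 kg/m³.

0.0498 kg/m³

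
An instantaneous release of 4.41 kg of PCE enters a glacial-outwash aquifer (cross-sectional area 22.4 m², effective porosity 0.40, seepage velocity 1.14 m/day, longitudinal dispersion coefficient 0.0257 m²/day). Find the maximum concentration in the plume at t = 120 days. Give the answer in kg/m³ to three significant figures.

0.0791 kg/m³

The peak of an instantaneous 1D plume sits at x = vt; there the Gaussian factor is 1 and C_max = M/(n_e·A·√(4πDt)), where n_e·A is the pore area the mass is dissolved in.
√(4πDt) = √(4π × 0.0257 × 120) = 6.225 m, so C_max = 4.41/(0.40 × 22.4 × 6.225) = 0.0791 kg/m³.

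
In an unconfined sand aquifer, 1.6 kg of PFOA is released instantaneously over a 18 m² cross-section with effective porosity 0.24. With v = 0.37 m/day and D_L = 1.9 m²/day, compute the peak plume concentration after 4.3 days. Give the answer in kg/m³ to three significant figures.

The peak of an instantaneous 1D plume sits at x = vt; there the Gaussian factor is 1 and C_max = M/(n_e·A·√(4πDt)), where n_e·A is the pore area the mass is dissolved in.
√(4πDt) = √(4π × 1.9 × 4.3) = 10.13 m, so C_max = 1.6/(0.24 × 18 × 10.13) = 0.0366 kg/m³.

0.0366 kg/m³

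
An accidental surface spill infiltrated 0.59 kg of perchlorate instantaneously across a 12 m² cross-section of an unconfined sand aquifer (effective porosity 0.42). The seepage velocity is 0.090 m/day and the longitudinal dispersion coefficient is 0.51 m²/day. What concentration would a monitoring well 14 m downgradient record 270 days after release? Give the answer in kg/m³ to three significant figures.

0.00232 kg/m³

For an instantaneous plane source, C(x,t) = M/(n_e·A·√(4πDt)) · exp(−(x−vt)²/(4Dt)), with n_e·A the pore (flow) area.
Plume center vt = 0.090 × 270 = 24.3 m, so the well at 14 m is 10.3 m upgradient of the peak.
√(4πDt) = 41.60 m, giving peak height M/(n_e·A·√(4πDt)) = 0.59/(0.42 × 12 × 41.60) = 0.002814 kg/m³.
(x−vt)²/(4Dt) = (-10.3)²/(4 × 0.51 × 270) = 0.1926; exp(−0.1926) = 0.8248.
C = 0.002814 × 0.8248 = 0.00232 kg/m³.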